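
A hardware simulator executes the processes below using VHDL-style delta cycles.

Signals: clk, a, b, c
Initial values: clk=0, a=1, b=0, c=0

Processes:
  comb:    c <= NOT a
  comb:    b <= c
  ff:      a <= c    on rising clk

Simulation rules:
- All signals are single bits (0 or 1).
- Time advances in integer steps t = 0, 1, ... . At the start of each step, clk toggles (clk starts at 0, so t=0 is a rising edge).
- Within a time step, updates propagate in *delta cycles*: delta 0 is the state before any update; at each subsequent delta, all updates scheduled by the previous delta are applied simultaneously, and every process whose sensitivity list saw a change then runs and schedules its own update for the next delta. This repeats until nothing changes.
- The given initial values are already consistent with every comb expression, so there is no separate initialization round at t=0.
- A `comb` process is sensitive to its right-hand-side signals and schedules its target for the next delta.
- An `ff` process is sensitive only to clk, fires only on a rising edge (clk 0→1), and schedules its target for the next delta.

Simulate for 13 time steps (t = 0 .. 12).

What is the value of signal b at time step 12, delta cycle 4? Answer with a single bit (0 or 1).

1

[bits: a,b,c,clk]
t=0: Δ0=1000 Δ1=1001 Δ2=0001 Δ3=0011 Δ4=0111 | 4Δ
t=1: Δ0=0111 Δ1=0110 | 1Δ
t=2: Δ0=0110 Δ1=0111 Δ2=1111 Δ3=1101 Δ4=1001 | 4Δ
t=3: Δ0=1001 Δ1=1000 | 1Δ
t=4: Δ0=1000 Δ1=1001 Δ2=0001 Δ3=0011 Δ4=0111 | 4Δ
t=5: Δ0=0111 Δ1=0110 | 1Δ
t=6: Δ0=0110 Δ1=0111 Δ2=1111 Δ3=1101 Δ4=1001 | 4Δ
t=7: Δ0=1001 Δ1=1000 | 1Δ
t=8: Δ0=1000 Δ1=1001 Δ2=0001 Δ3=0011 Δ4=0111 | 4Δ
t=9: Δ0=0111 Δ1=0110 | 1Δ
t=10: Δ0=0110 Δ1=0111 Δ2=1111 Δ3=1101 Δ4=1001 | 4Δ
t=11: Δ0=1001 Δ1=1000 | 1Δ
t=12: Δ0=1000 Δ1=1001 Δ2=0001 Δ3=0011 Δ4=0111 | 4Δ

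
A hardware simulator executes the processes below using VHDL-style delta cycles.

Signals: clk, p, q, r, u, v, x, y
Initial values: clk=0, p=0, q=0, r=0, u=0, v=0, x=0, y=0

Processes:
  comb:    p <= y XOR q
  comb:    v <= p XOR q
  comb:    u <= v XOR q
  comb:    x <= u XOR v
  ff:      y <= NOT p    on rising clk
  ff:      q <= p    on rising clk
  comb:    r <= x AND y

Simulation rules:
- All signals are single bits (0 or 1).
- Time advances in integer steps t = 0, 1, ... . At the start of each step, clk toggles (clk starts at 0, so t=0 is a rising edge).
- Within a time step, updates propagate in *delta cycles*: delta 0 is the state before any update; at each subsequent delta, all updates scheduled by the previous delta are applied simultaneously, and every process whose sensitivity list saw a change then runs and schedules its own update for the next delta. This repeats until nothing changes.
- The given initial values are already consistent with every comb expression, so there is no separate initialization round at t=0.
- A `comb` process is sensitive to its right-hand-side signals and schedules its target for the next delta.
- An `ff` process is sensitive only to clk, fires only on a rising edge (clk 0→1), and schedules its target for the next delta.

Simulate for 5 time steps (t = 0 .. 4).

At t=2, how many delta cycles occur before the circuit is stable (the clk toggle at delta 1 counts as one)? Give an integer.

5

[bits: clk,x,y,p,u,v,q,r]
t=0: Δ0=00000000 Δ1=10000000 Δ2=10100000 Δ3=10110000 Δ4=10110100 Δ5=11111100 Δ6=10111101 Δ7=10111100 | 7Δ
t=1: Δ0=10111100 Δ1=00111100 | 1Δ
t=2: Δ0=00111100 Δ1=10111100 Δ2=10011110 Δ3=10010010 Δ4=10011010 Δ5=11011010 | 5Δ
t=3: Δ0=11011010 Δ1=01011010 | 1Δ
t=4: Δ0=01011010 Δ1=11011010 | 1Δ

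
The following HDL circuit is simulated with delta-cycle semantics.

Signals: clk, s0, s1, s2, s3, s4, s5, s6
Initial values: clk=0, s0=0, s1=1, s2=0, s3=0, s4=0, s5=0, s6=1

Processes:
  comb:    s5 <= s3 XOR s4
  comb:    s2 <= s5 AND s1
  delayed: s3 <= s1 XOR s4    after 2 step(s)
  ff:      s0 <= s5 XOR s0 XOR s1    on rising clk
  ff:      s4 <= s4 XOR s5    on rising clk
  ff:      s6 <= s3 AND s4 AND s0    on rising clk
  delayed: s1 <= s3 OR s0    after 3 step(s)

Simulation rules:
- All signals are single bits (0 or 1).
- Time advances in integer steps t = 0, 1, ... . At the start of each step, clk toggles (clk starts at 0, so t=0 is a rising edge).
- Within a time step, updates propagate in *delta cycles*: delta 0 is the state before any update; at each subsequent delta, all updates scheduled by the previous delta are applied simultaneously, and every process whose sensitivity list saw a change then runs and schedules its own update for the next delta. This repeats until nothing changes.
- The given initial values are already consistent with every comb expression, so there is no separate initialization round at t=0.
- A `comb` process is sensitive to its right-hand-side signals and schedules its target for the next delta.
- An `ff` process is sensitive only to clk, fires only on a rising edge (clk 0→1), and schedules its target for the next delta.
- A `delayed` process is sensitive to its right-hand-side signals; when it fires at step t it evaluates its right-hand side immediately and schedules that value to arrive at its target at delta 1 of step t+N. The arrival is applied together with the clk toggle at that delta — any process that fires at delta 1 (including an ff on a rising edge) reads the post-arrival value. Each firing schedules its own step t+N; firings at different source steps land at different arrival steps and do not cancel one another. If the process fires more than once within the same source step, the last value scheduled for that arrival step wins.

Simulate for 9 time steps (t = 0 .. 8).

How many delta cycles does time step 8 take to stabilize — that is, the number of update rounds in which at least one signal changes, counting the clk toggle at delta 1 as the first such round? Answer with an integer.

2

t=0 Δ0: s2=0 s4=0 s6=1 clk=0 s0=0 s1=1 s3=0 s5=0
  Δ1: clk:0→1
  Δ2: s6:1→0, s0:0→1
  (2Δ to stable)
t=1 Δ0: s2=0 s4=0 s6=0 clk=1 s0=1 s1=1 s3=0 s5=0
  Δ1: clk:1→0
  (1Δ to stable)
t=2 Δ0: s2=0 s4=0 s6=0 clk=0 s0=1 s1=1 s3=0 s5=0
  Δ1: clk:0→1
  Δ2: s0:1→0
  (2Δ to stable)
t=3 Δ0: s2=0 s4=0 s6=0 clk=1 s0=0 s1=1 s3=0 s5=0
  Δ1: clk:1→0
  (1Δ to stable)
t=4 Δ0: s2=0 s4=0 s6=0 clk=0 s0=0 s1=1 s3=0 s5=0
  Δ1: clk:0→1
  Δ2: s0:0→1
  (2Δ to stable)
t=5 Δ0: s2=0 s4=0 s6=0 clk=1 s0=1 s1=1 s3=0 s5=0
  Δ1: clk:1→0, s1:1→0
  (1Δ to stable)
t=6 Δ0: s2=0 s4=0 s6=0 clk=0 s0=1 s1=0 s3=0 s5=0
  Δ1: clk:0→1
  (1Δ to stable)
t=7 Δ0: s2=0 s4=0 s6=0 clk=1 s0=1 s1=0 s3=0 s5=0
  Δ1: clk:1→0, s1:0→1
  (1Δ to stable)
t=8 Δ0: s2=0 s4=0 s6=0 clk=0 s0=1 s1=1 s3=0 s5=0
  Δ1: clk:0→1
  Δ2: s0:1→0
  (2Δ to stable)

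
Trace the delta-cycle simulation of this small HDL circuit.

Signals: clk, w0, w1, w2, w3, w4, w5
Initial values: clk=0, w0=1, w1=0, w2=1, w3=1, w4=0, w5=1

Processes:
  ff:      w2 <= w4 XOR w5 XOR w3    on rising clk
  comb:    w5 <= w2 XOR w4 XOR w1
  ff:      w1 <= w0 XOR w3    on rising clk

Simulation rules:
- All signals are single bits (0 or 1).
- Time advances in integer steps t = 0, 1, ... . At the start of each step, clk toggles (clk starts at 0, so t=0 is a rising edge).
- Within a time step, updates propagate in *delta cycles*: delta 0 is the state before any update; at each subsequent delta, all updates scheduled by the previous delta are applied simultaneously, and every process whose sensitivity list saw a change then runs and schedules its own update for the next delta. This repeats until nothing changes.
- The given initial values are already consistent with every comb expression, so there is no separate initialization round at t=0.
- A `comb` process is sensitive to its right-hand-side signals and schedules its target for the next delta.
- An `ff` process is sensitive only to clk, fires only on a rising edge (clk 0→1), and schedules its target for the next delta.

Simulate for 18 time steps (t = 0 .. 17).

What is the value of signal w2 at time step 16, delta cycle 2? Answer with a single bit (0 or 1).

0

[bits: w3,w5,w0,clk,w2,w4,w1]
t=0: Δ0=1110100 Δ1=1111100 Δ2=1111000 Δ3=1011000 | 3Δ
t=1: Δ0=1011000 Δ1=1010000 | 1Δ
t=2: Δ0=1010000 Δ1=1011000 Δ2=1011100 Δ3=1111100 | 3Δ
t=3: Δ0=1111100 Δ1=1110100 | 1Δ
t=4: Δ0=1110100 Δ1=1111100 Δ2=1111000 Δ3=1011000 | 3Δ
t=5: Δ0=1011000 Δ1=1010000 | 1Δ
t=6: Δ0=1010000 Δ1=1011000 Δ2=1011100 Δ3=1111100 | 3Δ
t=7: Δ0=1111100 Δ1=1110100 | 1Δ
t=8: Δ0=1110100 Δ1=1111100 Δ2=1111000 Δ3=1011000 | 3Δ
t=9: Δ0=1011000 Δ1=1010000 | 1Δ
t=10: Δ0=1010000 Δ1=1011000 Δ2=1011100 Δ3=1111100 | 3Δ
t=11: Δ0=1111100 Δ1=1110100 | 1Δ
t=12: Δ0=1110100 Δ1=1111100 Δ2=1111000 Δ3=1011000 | 3Δ
t=13: Δ0=1011000 Δ1=1010000 | 1Δ
t=14: Δ0=1010000 Δ1=1011000 Δ2=1011100 Δ3=1111100 | 3Δ
t=15: Δ0=1111100 Δ1=1110100 | 1Δ
t=16: Δ0=1110100 Δ1=1111100 Δ2=1111000 Δ3=1011000 | 3Δ
t=17: Δ0=1011000 Δ1=1010000 | 1Δ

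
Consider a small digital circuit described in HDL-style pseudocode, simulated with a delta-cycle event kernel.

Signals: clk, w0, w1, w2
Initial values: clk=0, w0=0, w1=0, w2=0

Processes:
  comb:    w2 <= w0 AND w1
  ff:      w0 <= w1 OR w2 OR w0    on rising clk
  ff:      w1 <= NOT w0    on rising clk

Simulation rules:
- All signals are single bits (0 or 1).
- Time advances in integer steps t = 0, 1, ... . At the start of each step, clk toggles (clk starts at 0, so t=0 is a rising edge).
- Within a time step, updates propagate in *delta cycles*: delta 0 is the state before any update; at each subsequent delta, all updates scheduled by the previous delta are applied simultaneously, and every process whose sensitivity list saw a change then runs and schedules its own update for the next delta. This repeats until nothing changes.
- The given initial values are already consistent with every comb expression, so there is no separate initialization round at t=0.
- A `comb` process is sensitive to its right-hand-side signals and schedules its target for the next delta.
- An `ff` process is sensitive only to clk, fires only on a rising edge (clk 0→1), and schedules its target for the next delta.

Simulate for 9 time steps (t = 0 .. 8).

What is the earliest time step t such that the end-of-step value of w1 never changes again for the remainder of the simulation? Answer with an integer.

[bits: w2,w0,clk,w1]
t=0: Δ0=0000 Δ1=0010 Δ2=0011 | 2Δ
t=1: Δ0=0011 Δ1=0001 | 1Δ
t=2: Δ0=0001 Δ1=0011 Δ2=0111 Δ3=1111 | 3Δ
t=3: Δ0=1111 Δ1=1101 | 1Δ
t=4: Δ0=1101 Δ1=1111 Δ2=1110 Δ3=0110 | 3Δ
t=5: Δ0=0110 Δ1=0100 | 1Δ
t=6: Δ0=0100 Δ1=0110 | 1Δ
t=7: Δ0=0110 Δ1=0100 | 1Δ
t=8: Δ0=0100 Δ1=0110 | 1Δ

4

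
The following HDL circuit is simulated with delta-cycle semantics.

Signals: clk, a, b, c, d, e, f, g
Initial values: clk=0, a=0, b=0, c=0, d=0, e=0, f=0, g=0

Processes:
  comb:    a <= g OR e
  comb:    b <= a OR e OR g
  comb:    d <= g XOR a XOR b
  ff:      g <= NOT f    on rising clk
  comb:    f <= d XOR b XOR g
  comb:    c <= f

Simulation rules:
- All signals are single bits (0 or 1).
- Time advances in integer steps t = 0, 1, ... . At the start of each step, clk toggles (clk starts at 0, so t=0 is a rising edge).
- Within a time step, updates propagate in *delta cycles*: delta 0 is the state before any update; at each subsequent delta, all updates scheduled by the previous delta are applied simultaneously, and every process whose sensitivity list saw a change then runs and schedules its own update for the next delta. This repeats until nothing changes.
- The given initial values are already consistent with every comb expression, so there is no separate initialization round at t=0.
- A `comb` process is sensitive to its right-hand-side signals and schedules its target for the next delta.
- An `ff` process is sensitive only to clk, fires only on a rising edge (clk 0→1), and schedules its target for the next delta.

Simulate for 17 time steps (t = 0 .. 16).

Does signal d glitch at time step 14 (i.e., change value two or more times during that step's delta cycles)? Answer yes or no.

t=0 Δ0: e=0 b=0 c=0 clk=0 f=0 a=0 d=0 g=0
  Δ1: clk:0→1
  Δ2: g:0→1
  Δ3: b:0→1, f:0→1, a:0→1, d:0→1
  Δ4: c:0→1
  (4Δ to stable)
t=1 Δ0: e=0 b=1 c=1 clk=1 f=1 a=1 d=1 g=1
  Δ1: clk:1→0
  (1Δ to stable)
t=2 Δ0: e=0 b=1 c=1 clk=0 f=1 a=1 d=1 g=1
  Δ1: clk:0→1
  Δ2: g:1→0
  Δ3: f:1→0, a:1→0, d:1→0
  Δ4: b:1→0, c:1→0, f:0→1, d:0→1
  Δ5: c:0→1, d:1→0
  Δ6: f:1→0
  Δ7: c:1→0
  (7Δ to stable)
t=3 Δ0: e=0 b=0 c=0 clk=1 f=0 a=0 d=0 g=0
  Δ1: clk:1→0
  (1Δ to stable)
t=4 Δ0: e=0 b=0 c=0 clk=0 f=0 a=0 d=0 g=0
  Δ1: clk:0→1
  Δ2: g:0→1
  Δ3: b:0→1, f:0→1, a:0→1, d:0→1
  Δ4: c:0→1
  (4Δ to stable)
t=5 Δ0: e=0 b=1 c=1 clk=1 f=1 a=1 d=1 g=1
  Δ1: clk:1→0
  (1Δ to stable)
t=6 Δ0: e=0 b=1 c=1 clk=0 f=1 a=1 d=1 g=1
  Δ1: clk:0→1
  Δ2: g:1→0
  Δ3: f:1→0, a:1→0, d:1→0
  Δ4: b:1→0, c:1→0, f:0→1, d:0→1
  Δ5: c:0→1, d:1→0
  Δ6: f:1→0
  Δ7: c:1→0
  (7Δ to stable)
t=7 Δ0: e=0 b=0 c=0 clk=1 f=0 a=0 d=0 g=0
  Δ1: clk:1→0
  (1Δ to stable)
t=8 Δ0: e=0 b=0 c=0 clk=0 f=0 a=0 d=0 g=0
  Δ1: clk:0→1
  Δ2: g:0→1
  Δ3: b:0→1, f:0→1, a:0→1, d:0→1
  Δ4: c:0→1
  (4Δ to stable)
t=9 Δ0: e=0 b=1 c=1 clk=1 f=1 a=1 d=1 g=1
  Δ1: clk:1→0
  (1Δ to stable)
t=10 Δ0: e=0 b=1 c=1 clk=0 f=1 a=1 d=1 g=1
  Δ1: clk:0→1
  Δ2: g:1→0
  Δ3: f:1→0, a:1→0, d:1→0
  Δ4: b:1→0, c:1→0, f:0→1, d:0→1
  Δ5: c:0→1, d:1→0
  Δ6: f:1→0
  Δ7: c:1→0
  (7Δ to stable)
t=11 Δ0: e=0 b=0 c=0 clk=1 f=0 a=0 d=0 g=0
  Δ1: clk:1→0
  (1Δ to stable)
t=12 Δ0: e=0 b=0 c=0 clk=0 f=0 a=0 d=0 g=0
  Δ1: clk:0→1
  Δ2: g:0→1
  Δ3: b:0→1, f:0→1, a:0→1, d:0→1
  Δ4: c:0→1
  (4Δ to stable)
t=13 Δ0: e=0 b=1 c=1 clk=1 f=1 a=1 d=1 g=1
  Δ1: clk:1→0
  (1Δ to stable)
t=14 Δ0: e=0 b=1 c=1 clk=0 f=1 a=1 d=1 g=1
  Δ1: clk:0→1
  Δ2: g:1→0
  Δ3: f:1→0, a:1→0, d:1→0
  Δ4: b:1→0, c:1→0, f:0→1, d:0→1
  Δ5: c:0→1, d:1→0
  Δ6: f:1→0
  Δ7: c:1→0
  (7Δ to stable)
t=15 Δ0: e=0 b=0 c=0 clk=1 f=0 a=0 d=0 g=0
  Δ1: clk:1→0
  (1Δ to stable)
t=16 Δ0: e=0 b=0 c=0 clk=0 f=0 a=0 d=0 g=0
  Δ1: clk:0→1
  Δ2: g:0→1
  Δ3: b:0→1, f:0→1, a:0→1, d:0→1
  Δ4: c:0→1
  (4Δ to stable)

yes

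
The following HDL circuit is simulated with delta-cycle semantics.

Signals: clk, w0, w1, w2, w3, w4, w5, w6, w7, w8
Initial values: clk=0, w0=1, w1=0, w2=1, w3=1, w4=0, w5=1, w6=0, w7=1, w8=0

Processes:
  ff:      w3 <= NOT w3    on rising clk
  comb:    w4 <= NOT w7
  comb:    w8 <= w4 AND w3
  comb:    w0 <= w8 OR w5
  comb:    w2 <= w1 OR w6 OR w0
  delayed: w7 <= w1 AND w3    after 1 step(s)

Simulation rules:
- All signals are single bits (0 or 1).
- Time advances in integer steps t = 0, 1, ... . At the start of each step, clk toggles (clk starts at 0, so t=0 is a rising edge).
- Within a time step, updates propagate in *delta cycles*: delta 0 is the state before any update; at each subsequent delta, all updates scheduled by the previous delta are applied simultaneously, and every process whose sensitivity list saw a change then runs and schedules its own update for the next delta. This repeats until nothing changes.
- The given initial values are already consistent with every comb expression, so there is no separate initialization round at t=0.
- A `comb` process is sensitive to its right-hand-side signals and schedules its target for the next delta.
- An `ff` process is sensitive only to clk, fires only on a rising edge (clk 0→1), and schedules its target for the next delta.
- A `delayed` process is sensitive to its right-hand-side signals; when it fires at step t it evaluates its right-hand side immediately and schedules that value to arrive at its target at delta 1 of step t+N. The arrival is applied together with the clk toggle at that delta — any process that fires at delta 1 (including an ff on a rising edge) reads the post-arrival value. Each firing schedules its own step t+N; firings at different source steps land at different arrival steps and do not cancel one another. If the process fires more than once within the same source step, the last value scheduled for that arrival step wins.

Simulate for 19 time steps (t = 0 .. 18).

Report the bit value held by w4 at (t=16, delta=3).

1

[bits: w1,w4,w6,w3,w7,w8,w5,clk,w2,w0]
t=0: Δ0=0001101011 Δ1=0001101111 Δ2=0000101111 | 2Δ
t=1: Δ0=0000101111 Δ1=0000001011 Δ2=0100001011 | 2Δ
t=2: Δ0=0100001011 Δ1=0100001111 Δ2=0101001111 Δ3=0101011111 | 3Δ
t=3: Δ0=0101011111 Δ1=0101011011 | 1Δ
t=4: Δ0=0101011011 Δ1=0101011111 Δ2=0100011111 Δ3=0100001111 | 3Δ
t=5: Δ0=0100001111 Δ1=0100001011 | 1Δ
t=6: Δ0=0100001011 Δ1=0100001111 Δ2=0101001111 Δ3=0101011111 | 3Δ
t=7: Δ0=0101011111 Δ1=0101011011 | 1Δ
t=8: Δ0=0101011011 Δ1=0101011111 Δ2=0100011111 Δ3=0100001111 | 3Δ
t=9: Δ0=0100001111 Δ1=0100001011 | 1Δ
t=10: Δ0=0100001011 Δ1=0100001111 Δ2=0101001111 Δ3=0101011111 | 3Δ
t=11: Δ0=0101011111 Δ1=0101011011 | 1Δ
t=12: Δ0=0101011011 Δ1=0101011111 Δ2=0100011111 Δ3=0100001111 | 3Δ
t=13: Δ0=0100001111 Δ1=0100001011 | 1Δ
t=14: Δ0=0100001011 Δ1=0100001111 Δ2=0101001111 Δ3=0101011111 | 3Δ
t=15: Δ0=0101011111 Δ1=0101011011 | 1Δ
t=16: Δ0=0101011011 Δ1=0101011111 Δ2=0100011111 Δ3=0100001111 | 3Δ
t=17: Δ0=0100001111 Δ1=0100001011 | 1Δ
t=18: Δ0=0100001011 Δ1=0100001111 Δ2=0101001111 Δ3=0101011111 | 3Δ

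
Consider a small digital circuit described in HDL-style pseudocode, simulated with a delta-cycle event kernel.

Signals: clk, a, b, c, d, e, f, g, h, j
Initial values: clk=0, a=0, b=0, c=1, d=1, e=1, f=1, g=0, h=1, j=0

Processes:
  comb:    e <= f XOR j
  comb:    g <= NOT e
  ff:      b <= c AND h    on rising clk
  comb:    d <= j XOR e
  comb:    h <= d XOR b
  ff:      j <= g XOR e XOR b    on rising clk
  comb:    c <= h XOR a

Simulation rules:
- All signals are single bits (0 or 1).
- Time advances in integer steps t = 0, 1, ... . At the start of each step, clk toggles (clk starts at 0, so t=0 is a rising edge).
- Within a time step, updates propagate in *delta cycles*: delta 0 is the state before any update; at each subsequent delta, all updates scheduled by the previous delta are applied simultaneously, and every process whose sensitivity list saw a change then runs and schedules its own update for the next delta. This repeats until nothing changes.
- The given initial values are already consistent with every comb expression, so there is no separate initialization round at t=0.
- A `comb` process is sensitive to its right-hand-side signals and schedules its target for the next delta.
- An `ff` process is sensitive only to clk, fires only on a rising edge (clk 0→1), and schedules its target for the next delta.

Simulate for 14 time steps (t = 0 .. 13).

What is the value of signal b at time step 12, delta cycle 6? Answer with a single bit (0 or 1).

t=0 Δ0: b=0 c=1 j=0 d=1 e=1 a=0 g=0 h=1 clk=0 f=1
  Δ1: clk:0→1
  Δ2: b:0→1, j:0→1
  Δ3: d:1→0, e:1→0, h:1→0
  Δ4: c:1→0, d:0→1, g:0→1, h:0→1
  Δ5: c:0→1, h:1→0
  Δ6: c:1→0
  (6Δ to stable)
t=1 Δ0: b=1 c=0 j=1 d=1 e=0 a=0 g=1 h=0 clk=1 f=1
  Δ1: clk:1→0
  (1Δ to stable)
t=2 Δ0: b=1 c=0 j=1 d=1 e=0 a=0 g=1 h=0 clk=0 f=1
  Δ1: clk:0→1
  Δ2: b:1→0, j:1→0
  Δ3: d:1→0, e:0→1, h:0→1
  Δ4: c:0→1, d:0→1, g:1→0, h:1→0
  Δ5: c:1→0, h:0→1
  Δ6: c:0→1
  (6Δ to stable)
t=3 Δ0: b=0 c=1 j=0 d=1 e=1 a=0 g=0 h=1 clk=1 f=1
  Δ1: clk:1→0
  (1Δ to stable)
t=4 Δ0: b=0 c=1 j=0 d=1 e=1 a=0 g=0 h=1 clk=0 f=1
  Δ1: clk:0→1
  Δ2: b:0→1, j:0→1
  Δ3: d:1→0, e:1→0, h:1→0
  Δ4: c:1→0, d:0→1, g:0→1, h:0→1
  Δ5: c:0→1, h:1→0
  Δ6: c:1→0
  (6Δ to stable)
t=5 Δ0: b=1 c=0 j=1 d=1 e=0 a=0 g=1 h=0 clk=1 f=1
  Δ1: clk:1→0
  (1Δ to stable)
t=6 Δ0: b=1 c=0 j=1 d=1 e=0 a=0 g=1 h=0 clk=0 f=1
  Δ1: clk:0→1
  Δ2: b:1→0, j:1→0
  Δ3: d:1→0, e:0→1, h:0→1
  Δ4: c:0→1, d:0→1, g:1→0, h:1→0
  Δ5: c:1→0, h:0→1
  Δ6: c:0→1
  (6Δ to stable)
t=7 Δ0: b=0 c=1 j=0 d=1 e=1 a=0 g=0 h=1 clk=1 f=1
  Δ1: clk:1→0
  (1Δ to stable)
t=8 Δ0: b=0 c=1 j=0 d=1 e=1 a=0 g=0 h=1 clk=0 f=1
  Δ1: clk:0→1
  Δ2: b:0→1, j:0→1
  Δ3: d:1→0, e:1→0, h:1→0
  Δ4: c:1→0, d:0→1, g:0→1, h:0→1
  Δ5: c:0→1, h:1→0
  Δ6: c:1→0
  (6Δ to stable)
t=9 Δ0: b=1 c=0 j=1 d=1 e=0 a=0 g=1 h=0 clk=1 f=1
  Δ1: clk:1→0
  (1Δ to stable)
t=10 Δ0: b=1 c=0 j=1 d=1 e=0 a=0 g=1 h=0 clk=0 f=1
  Δ1: clk:0→1
  Δ2: b:1→0, j:1→0
  Δ3: d:1→0, e:0→1, h:0→1
  Δ4: c:0→1, d:0→1, g:1→0, h:1→0
  Δ5: c:1→0, h:0→1
  Δ6: c:0→1
  (6Δ to stable)
t=11 Δ0: b=0 c=1 j=0 d=1 e=1 a=0 g=0 h=1 clk=1 f=1
  Δ1: clk:1→0
  (1Δ to stable)
t=12 Δ0: b=0 c=1 j=0 d=1 e=1 a=0 g=0 h=1 clk=0 f=1
  Δ1: clk:0→1
  Δ2: b:0→1, j:0→1
  Δ3: d:1→0, e:1→0, h:1→0
  Δ4: c:1→0, d:0→1, g:0→1, h:0→1
  Δ5: c:0→1, h:1→0
  Δ6: c:1→0
  (6Δ to stable)
t=13 Δ0: b=1 c=0 j=1 d=1 e=0 a=0 g=1 h=0 clk=1 f=1
  Δ1: clk:1→0
  (1Δ to stable)

1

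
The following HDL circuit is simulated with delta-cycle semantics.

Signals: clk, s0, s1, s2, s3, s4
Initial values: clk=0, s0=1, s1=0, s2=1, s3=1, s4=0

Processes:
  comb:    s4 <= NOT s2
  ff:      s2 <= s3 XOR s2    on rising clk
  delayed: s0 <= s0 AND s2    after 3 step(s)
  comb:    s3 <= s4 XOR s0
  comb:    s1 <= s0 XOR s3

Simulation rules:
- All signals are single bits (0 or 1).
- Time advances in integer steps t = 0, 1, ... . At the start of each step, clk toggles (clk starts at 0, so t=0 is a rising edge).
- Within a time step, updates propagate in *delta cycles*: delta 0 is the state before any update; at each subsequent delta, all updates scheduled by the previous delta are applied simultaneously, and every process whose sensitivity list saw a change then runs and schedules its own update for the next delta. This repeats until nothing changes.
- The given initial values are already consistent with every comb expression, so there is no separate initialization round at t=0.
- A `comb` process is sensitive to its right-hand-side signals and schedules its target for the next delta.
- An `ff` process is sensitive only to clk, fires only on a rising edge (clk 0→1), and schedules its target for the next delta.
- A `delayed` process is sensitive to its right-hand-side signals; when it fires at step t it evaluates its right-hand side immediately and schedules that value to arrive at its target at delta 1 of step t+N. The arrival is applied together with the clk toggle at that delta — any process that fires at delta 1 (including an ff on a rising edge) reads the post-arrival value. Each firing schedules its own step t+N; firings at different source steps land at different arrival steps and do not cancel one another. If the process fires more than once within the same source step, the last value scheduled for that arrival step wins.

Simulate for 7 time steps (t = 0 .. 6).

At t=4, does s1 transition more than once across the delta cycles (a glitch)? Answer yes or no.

t=0 Δ0: s3=1 s1=0 s0=1 s2=1 clk=0 s4=0
  Δ1: clk:0→1
  Δ2: s2:1→0
  Δ3: s4:0→1
  Δ4: s3:1→0
  Δ5: s1:0→1
  (5Δ to stable)
t=1 Δ0: s3=0 s1=1 s0=1 s2=0 clk=1 s4=1
  Δ1: clk:1→0
  (1Δ to stable)
t=2 Δ0: s3=0 s1=1 s0=1 s2=0 clk=0 s4=1
  Δ1: clk:0→1
  (1Δ to stable)
t=3 Δ0: s3=0 s1=1 s0=1 s2=0 clk=1 s4=1
  Δ1: s0:1→0, clk:1→0
  Δ2: s3:0→1, s1:1→0
  Δ3: s1:0→1
  (3Δ to stable)
t=4 Δ0: s3=1 s1=1 s0=0 s2=0 clk=0 s4=1
  Δ1: clk:0→1
  Δ2: s2:0→1
  Δ3: s4:1→0
  Δ4: s3:1→0
  Δ5: s1:1→0
  (5Δ to stable)
t=5 Δ0: s3=0 s1=0 s0=0 s2=1 clk=1 s4=0
  Δ1: clk:1→0
  (1Δ to stable)
t=6 Δ0: s3=0 s1=0 s0=0 s2=1 clk=0 s4=0
  Δ1: clk:0→1
  (1Δ to stable)

no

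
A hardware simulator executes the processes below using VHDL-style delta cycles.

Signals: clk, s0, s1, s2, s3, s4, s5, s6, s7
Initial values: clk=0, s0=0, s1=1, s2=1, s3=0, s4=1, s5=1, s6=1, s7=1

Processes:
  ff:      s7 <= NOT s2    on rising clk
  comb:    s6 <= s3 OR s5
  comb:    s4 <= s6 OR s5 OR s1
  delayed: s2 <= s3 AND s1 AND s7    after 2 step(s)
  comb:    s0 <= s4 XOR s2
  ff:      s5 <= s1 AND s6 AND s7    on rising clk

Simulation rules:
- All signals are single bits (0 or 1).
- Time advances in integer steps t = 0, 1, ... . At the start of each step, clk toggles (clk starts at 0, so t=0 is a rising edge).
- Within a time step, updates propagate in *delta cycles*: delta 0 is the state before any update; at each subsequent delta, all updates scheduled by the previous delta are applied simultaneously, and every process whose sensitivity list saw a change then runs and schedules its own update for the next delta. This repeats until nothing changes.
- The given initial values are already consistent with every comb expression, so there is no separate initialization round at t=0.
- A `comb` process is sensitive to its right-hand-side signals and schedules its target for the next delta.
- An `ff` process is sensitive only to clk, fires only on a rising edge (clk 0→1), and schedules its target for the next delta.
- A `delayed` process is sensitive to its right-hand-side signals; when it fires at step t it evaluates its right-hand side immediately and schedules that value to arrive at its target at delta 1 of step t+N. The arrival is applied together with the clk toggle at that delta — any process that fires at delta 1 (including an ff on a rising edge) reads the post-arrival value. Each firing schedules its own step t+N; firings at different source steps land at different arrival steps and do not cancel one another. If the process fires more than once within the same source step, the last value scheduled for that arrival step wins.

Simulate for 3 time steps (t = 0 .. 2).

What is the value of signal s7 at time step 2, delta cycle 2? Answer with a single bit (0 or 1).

1

t0.Δ0 s7=1 s3=0 s6=1 clk=0 s0=0 s5=1 s2=1 s4=1 s1=1
t0.Δ1 s7=1 s3=0 s6=1 clk=1 s0=0 s5=1 s2=1 s4=1 s1=1
t0.Δ2 s7=0 s3=0 s6=1 clk=1 s0=0 s5=1 s2=1 s4=1 s1=1
t1.Δ0 s7=0 s3=0 s6=1 clk=1 s0=0 s5=1 s2=1 s4=1 s1=1
t1.Δ1 s7=0 s3=0 s6=1 clk=0 s0=0 s5=1 s2=1 s4=1 s1=1
t2.Δ0 s7=0 s3=0 s6=1 clk=0 s0=0 s5=1 s2=1 s4=1 s1=1
t2.Δ1 s7=0 s3=0 s6=1 clk=1 s0=0 s5=1 s2=0 s4=1 s1=1
t2.Δ2 s7=1 s3=0 s6=1 clk=1 s0=1 s5=0 s2=0 s4=1 s1=1
t2.Δ3 s7=1 s3=0 s6=0 clk=1 s0=1 s5=0 s2=0 s4=1 s1=1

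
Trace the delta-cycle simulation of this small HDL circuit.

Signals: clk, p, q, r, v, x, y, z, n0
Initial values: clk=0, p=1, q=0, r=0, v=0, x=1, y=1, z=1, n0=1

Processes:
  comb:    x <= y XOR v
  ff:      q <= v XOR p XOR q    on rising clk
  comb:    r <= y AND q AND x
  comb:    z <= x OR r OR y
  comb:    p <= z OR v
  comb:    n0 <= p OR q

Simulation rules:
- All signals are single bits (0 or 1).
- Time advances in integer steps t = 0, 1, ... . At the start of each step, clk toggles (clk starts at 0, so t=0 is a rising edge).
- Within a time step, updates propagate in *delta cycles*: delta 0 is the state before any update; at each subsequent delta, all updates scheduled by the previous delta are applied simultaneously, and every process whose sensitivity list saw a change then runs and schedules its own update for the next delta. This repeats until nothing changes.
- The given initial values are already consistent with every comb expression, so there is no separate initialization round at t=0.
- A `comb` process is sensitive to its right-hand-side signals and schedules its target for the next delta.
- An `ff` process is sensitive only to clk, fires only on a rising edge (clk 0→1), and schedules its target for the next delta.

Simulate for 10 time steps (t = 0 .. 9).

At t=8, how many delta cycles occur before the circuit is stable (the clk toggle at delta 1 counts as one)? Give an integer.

[bits: q,clk,x,v,y,r,z,n0,p]
t=0: Δ0=001010111 Δ1=011010111 Δ2=111010111 Δ3=111011111 | 3Δ
t=1: Δ0=111011111 Δ1=101011111 | 1Δ
t=2: Δ0=101011111 Δ1=111011111 Δ2=011011111 Δ3=011010111 | 3Δ
t=3: Δ0=011010111 Δ1=001010111 | 1Δ
t=4: Δ0=001010111 Δ1=011010111 Δ2=111010111 Δ3=111011111 | 3Δ
t=5: Δ0=111011111 Δ1=101011111 | 1Δ
t=6: Δ0=101011111 Δ1=111011111 Δ2=011011111 Δ3=011010111 | 3Δ
t=7: Δ0=011010111 Δ1=001010111 | 1Δ
t=8: Δ0=001010111 Δ1=011010111 Δ2=111010111 Δ3=111011111 | 3Δ
t=9: Δ0=111011111 Δ1=101011111 | 1Δ

3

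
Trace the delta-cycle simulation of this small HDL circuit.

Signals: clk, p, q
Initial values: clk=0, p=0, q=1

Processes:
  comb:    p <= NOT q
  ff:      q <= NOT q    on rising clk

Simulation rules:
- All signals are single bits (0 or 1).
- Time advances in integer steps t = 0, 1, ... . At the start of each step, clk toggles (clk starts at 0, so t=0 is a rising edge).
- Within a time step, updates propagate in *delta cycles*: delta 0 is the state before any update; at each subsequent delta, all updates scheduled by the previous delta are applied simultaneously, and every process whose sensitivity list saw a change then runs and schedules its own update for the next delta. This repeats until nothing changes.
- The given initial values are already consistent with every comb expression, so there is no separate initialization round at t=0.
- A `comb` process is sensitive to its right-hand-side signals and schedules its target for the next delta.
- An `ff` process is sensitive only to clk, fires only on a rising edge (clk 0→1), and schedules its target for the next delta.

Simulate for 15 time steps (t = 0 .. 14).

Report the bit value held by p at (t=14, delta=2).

1

t=0 Δ0: clk=0 p=0 q=1
  Δ1: clk:0→1
  Δ2: q:1→0
  Δ3: p:0→1
  (3Δ to stable)
t=1 Δ0: clk=1 p=1 q=0
  Δ1: clk:1→0
  (1Δ to stable)
t=2 Δ0: clk=0 p=1 q=0
  Δ1: clk:0→1
  Δ2: q:0→1
  Δ3: p:1→0
  (3Δ to stable)
t=3 Δ0: clk=1 p=0 q=1
  Δ1: clk:1→0
  (1Δ to stable)
t=4 Δ0: clk=0 p=0 q=1
  Δ1: clk:0→1
  Δ2: q:1→0
  Δ3: p:0→1
  (3Δ to stable)
t=5 Δ0: clk=1 p=1 q=0
  Δ1: clk:1→0
  (1Δ to stable)
t=6 Δ0: clk=0 p=1 q=0
  Δ1: clk:0→1
  Δ2: q:0→1
  Δ3: p:1→0
  (3Δ to stable)
t=7 Δ0: clk=1 p=0 q=1
  Δ1: clk:1→0
  (1Δ to stable)
t=8 Δ0: clk=0 p=0 q=1
  Δ1: clk:0→1
  Δ2: q:1→0
  Δ3: p:0→1
  (3Δ to stable)
t=9 Δ0: clk=1 p=1 q=0
  Δ1: clk:1→0
  (1Δ to stable)
t=10 Δ0: clk=0 p=1 q=0
  Δ1: clk:0→1
  Δ2: q:0→1
  Δ3: p:1→0
  (3Δ to stable)
t=11 Δ0: clk=1 p=0 q=1
  Δ1: clk:1→0
  (1Δ to stable)
t=12 Δ0: clk=0 p=0 q=1
  Δ1: clk:0→1
  Δ2: q:1→0
  Δ3: p:0→1
  (3Δ to stable)
t=13 Δ0: clk=1 p=1 q=0
  Δ1: clk:1→0
  (1Δ to stable)
t=14 Δ0: clk=0 p=1 q=0
  Δ1: clk:0→1
  Δ2: q:0→1
  Δ3: p:1→0
  (3Δ to stable)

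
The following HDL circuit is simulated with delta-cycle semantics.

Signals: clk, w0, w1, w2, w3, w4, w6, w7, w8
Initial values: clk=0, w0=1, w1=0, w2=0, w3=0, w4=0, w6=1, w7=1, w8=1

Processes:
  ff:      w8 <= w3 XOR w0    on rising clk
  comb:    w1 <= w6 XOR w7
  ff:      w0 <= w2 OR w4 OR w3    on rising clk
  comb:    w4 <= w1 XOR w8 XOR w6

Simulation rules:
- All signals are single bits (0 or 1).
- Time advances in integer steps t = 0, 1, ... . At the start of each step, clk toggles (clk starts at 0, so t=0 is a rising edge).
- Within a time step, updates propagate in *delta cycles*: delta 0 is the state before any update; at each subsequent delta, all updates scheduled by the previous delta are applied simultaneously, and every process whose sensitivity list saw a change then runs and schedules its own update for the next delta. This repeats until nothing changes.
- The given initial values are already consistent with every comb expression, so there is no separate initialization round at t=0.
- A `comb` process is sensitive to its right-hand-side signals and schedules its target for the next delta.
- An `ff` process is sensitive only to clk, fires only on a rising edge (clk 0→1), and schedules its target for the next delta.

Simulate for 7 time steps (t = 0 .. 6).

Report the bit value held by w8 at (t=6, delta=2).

[bits: w7,w3,clk,w2,w0,w6,w4,w8,w1]
t=0: Δ0=100011010 Δ1=101011010 Δ2=101001010 | 2Δ
t=1: Δ0=101001010 Δ1=100001010 | 1Δ
t=2: Δ0=100001010 Δ1=101001010 Δ2=101001000 Δ3=101001100 | 3Δ
t=3: Δ0=101001100 Δ1=100001100 | 1Δ
t=4: Δ0=100001100 Δ1=101001100 Δ2=101011100 | 2Δ
t=5: Δ0=101011100 Δ1=100011100 | 1Δ
t=6: Δ0=100011100 Δ1=101011100 Δ2=101011110 Δ3=101011010 | 3Δ

1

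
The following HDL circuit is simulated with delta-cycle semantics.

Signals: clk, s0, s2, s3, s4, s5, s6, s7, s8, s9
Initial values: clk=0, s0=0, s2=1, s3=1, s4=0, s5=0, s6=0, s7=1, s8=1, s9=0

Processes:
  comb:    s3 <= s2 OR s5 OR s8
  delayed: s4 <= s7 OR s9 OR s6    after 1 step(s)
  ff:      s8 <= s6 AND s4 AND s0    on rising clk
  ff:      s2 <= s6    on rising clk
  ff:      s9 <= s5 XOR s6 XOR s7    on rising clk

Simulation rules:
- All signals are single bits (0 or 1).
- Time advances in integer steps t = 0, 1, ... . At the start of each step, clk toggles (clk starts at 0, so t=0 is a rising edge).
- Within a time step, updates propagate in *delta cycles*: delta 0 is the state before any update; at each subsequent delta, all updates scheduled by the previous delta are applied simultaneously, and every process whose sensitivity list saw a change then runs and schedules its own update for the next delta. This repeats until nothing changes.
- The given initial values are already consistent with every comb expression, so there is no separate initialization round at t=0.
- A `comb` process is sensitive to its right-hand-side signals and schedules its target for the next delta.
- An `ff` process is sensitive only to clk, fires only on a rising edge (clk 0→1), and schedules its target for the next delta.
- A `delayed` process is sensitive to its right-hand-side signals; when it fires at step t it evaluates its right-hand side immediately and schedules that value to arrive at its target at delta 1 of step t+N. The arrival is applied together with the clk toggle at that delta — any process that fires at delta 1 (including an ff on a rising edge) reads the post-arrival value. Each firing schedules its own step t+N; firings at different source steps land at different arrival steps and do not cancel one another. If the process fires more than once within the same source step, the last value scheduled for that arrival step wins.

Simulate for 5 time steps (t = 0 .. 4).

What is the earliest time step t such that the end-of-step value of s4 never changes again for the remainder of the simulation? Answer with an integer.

1

t0.Δ0 s7=1 s3=1 s4=0 s5=0 s2=1 s0=0 clk=0 s8=1 s9=0 s6=0
t0.Δ1 s7=1 s3=1 s4=0 s5=0 s2=1 s0=0 clk=1 s8=1 s9=0 s6=0
t0.Δ2 s7=1 s3=1 s4=0 s5=0 s2=0 s0=0 clk=1 s8=0 s9=1 s6=0
t0.Δ3 s7=1 s3=0 s4=0 s5=0 s2=0 s0=0 clk=1 s8=0 s9=1 s6=0
t1.Δ0 s7=1 s3=0 s4=0 s5=0 s2=0 s0=0 clk=1 s8=0 s9=1 s6=0
t1.Δ1 s7=1 s3=0 s4=1 s5=0 s2=0 s0=0 clk=0 s8=0 s9=1 s6=0
t2.Δ0 s7=1 s3=0 s4=1 s5=0 s2=0 s0=0 clk=0 s8=0 s9=1 s6=0
t2.Δ1 s7=1 s3=0 s4=1 s5=0 s2=0 s0=0 clk=1 s8=0 s9=1 s6=0
t3.Δ0 s7=1 s3=0 s4=1 s5=0 s2=0 s0=0 clk=1 s8=0 s9=1 s6=0
t3.Δ1 s7=1 s3=0 s4=1 s5=0 s2=0 s0=0 clk=0 s8=0 s9=1 s6=0
t4.Δ0 s7=1 s3=0 s4=1 s5=0 s2=0 s0=0 clk=0 s8=0 s9=1 s6=0
t4.Δ1 s7=1 s3=0 s4=1 s5=0 s2=0 s0=0 clk=1 s8=0 s9=1 s6=0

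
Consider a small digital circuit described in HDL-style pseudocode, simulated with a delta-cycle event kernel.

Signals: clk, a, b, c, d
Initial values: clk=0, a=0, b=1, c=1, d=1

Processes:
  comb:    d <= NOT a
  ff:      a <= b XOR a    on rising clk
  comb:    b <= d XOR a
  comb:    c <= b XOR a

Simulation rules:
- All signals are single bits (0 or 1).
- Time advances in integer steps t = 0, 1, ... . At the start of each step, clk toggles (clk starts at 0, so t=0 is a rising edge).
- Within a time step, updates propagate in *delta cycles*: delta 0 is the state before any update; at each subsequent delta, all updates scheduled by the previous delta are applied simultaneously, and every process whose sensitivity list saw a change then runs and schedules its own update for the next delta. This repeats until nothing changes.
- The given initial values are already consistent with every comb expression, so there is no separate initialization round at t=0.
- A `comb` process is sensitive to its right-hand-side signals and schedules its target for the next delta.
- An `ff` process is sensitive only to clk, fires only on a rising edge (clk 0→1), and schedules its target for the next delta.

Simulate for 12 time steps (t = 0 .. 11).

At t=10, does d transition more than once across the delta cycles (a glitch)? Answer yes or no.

t=0 Δ0: c=1 b=1 a=0 d=1 clk=0
  Δ1: clk:0→1
  Δ2: a:0→1
  Δ3: c:1→0, b:1→0, d:1→0
  Δ4: c:0→1, b:0→1
  Δ5: c:1→0
  (5Δ to stable)
t=1 Δ0: c=0 b=1 a=1 d=0 clk=1
  Δ1: clk:1→0
  (1Δ to stable)
t=2 Δ0: c=0 b=1 a=1 d=0 clk=0
  Δ1: clk:0→1
  Δ2: a:1→0
  Δ3: c:0→1, b:1→0, d:0→1
  Δ4: c:1→0, b:0→1
  Δ5: c:0→1
  (5Δ to stable)
t=3 Δ0: c=1 b=1 a=0 d=1 clk=1
  Δ1: clk:1→0
  (1Δ to stable)
t=4 Δ0: c=1 b=1 a=0 d=1 clk=0
  Δ1: clk:0→1
  Δ2: a:0→1
  Δ3: c:1→0, b:1→0, d:1→0
  Δ4: c:0→1, b:0→1
  Δ5: c:1→0
  (5Δ to stable)
t=5 Δ0: c=0 b=1 a=1 d=0 clk=1
  Δ1: clk:1→0
  (1Δ to stable)
t=6 Δ0: c=0 b=1 a=1 d=0 clk=0
  Δ1: clk:0→1
  Δ2: a:1→0
  Δ3: c:0→1, b:1→0, d:0→1
  Δ4: c:1→0, b:0→1
  Δ5: c:0→1
  (5Δ to stable)
t=7 Δ0: c=1 b=1 a=0 d=1 clk=1
  Δ1: clk:1→0
  (1Δ to stable)
t=8 Δ0: c=1 b=1 a=0 d=1 clk=0
  Δ1: clk:0→1
  Δ2: a:0→1
  Δ3: c:1→0, b:1→0, d:1→0
  Δ4: c:0→1, b:0→1
  Δ5: c:1→0
  (5Δ to stable)
t=9 Δ0: c=0 b=1 a=1 d=0 clk=1
  Δ1: clk:1→0
  (1Δ to stable)
t=10 Δ0: c=0 b=1 a=1 d=0 clk=0
  Δ1: clk:0→1
  Δ2: a:1→0
  Δ3: c:0→1, b:1→0, d:0→1
  Δ4: c:1→0, b:0→1
  Δ5: c:0→1
  (5Δ to stable)
t=11 Δ0: c=1 b=1 a=0 d=1 clk=1
  Δ1: clk:1→0
  (1Δ to stable)

no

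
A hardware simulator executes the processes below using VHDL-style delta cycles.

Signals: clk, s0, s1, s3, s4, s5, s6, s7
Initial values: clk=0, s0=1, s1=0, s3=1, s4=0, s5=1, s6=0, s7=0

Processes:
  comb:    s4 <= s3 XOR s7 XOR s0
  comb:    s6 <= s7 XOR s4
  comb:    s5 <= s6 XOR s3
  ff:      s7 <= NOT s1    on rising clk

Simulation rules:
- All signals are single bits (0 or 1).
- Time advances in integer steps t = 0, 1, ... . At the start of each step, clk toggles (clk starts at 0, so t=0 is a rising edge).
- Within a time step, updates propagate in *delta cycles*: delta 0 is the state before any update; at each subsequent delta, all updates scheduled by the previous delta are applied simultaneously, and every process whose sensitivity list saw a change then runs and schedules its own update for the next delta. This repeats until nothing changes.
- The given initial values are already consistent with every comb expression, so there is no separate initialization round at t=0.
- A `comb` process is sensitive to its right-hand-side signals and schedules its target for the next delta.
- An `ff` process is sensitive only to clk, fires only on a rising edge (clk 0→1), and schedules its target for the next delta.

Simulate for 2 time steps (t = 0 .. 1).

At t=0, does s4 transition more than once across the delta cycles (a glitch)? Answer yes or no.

t=0 Δ0: s0=1 s1=0 s4=0 s3=1 s7=0 s6=0 clk=0 s5=1
  Δ1: clk:0→1
  Δ2: s7:0→1
  Δ3: s4:0→1, s6:0→1
  Δ4: s6:1→0, s5:1→0
  Δ5: s5:0→1
  (5Δ to stable)
t=1 Δ0: s0=1 s1=0 s4=1 s3=1 s7=1 s6=0 clk=1 s5=1
  Δ1: clk:1→0
  (1Δ to stable)

no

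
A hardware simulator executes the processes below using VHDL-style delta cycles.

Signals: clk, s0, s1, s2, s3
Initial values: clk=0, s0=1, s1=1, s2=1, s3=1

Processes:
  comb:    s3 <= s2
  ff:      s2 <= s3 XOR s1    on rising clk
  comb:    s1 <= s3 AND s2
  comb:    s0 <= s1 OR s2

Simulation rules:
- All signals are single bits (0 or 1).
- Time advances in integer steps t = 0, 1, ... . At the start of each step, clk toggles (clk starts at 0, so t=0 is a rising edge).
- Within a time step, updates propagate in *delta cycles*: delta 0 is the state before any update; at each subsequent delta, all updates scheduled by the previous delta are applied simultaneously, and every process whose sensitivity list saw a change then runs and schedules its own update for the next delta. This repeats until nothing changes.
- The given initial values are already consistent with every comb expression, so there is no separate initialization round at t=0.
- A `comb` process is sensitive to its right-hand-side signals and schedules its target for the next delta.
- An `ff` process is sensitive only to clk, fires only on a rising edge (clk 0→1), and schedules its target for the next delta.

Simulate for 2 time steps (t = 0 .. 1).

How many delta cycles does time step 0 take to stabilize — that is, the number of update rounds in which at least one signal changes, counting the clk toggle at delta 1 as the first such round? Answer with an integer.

t=0 Δ0: s2=1 s1=1 s3=1 clk=0 s0=1
  Δ1: clk:0→1
  Δ2: s2:1→0
  Δ3: s1:1→0, s3:1→0
  Δ4: s0:1→0
  (4Δ to stable)
t=1 Δ0: s2=0 s1=0 s3=0 clk=1 s0=0
  Δ1: clk:1→0
  (1Δ to stable)

4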